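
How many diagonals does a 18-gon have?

Total line segments between 18 vertices = C(18,2) = 153.
Subtract the 18 sides: 153 - 18 = 135 diagonals.

135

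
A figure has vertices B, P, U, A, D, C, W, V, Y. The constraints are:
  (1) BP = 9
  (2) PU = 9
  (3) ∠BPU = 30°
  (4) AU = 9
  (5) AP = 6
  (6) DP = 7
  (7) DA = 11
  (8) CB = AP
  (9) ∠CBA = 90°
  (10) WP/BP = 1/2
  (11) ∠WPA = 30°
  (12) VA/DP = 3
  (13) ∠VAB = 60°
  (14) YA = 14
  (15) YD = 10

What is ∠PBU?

Step 1: By the law of cosines on triangle BPU: BU² = 9² + 9² − 2·9·9·cos(30°) = 21.7, so BU ≈ 4.66.
Step 2: By the inverse law of cosines on triangle PBU: cos(∠PBU) = (9² + 4.66² − 9²) / (2·9·4.66) = 21.7/83.86 = 0.2588, so ∠PBU = 75°.

Therefore, the measure of angle ∠PBU = 75°.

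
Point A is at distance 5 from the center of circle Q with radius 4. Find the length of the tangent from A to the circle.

tangent = √(d² - r²) = √(5² - 4²) = √(25 - 16) = √9 = 3

3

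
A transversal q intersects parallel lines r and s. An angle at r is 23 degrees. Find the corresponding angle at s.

When a transversal crosses parallel lines, angles in the same position at each intersection are called corresponding angles.
These are always equal, so the answer is 23 degrees.

23 degrees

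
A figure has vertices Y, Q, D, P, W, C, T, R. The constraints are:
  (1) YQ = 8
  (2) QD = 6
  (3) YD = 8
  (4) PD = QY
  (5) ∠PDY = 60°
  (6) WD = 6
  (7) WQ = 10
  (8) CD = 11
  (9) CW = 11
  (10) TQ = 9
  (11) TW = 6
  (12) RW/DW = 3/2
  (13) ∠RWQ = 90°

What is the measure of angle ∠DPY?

From the given relations: PD = QY = 8.
Step 1: By the law of cosines on triangle PDY: PY² = 8² + 8² − 2·8·8·cos(60°) = 64, so PY = 8.
Step 2: By the inverse law of cosines on triangle DPY: cos(∠DPY) = (8² + 8² − 8²) / (2·8·8) = 64/128 = 0.5, so ∠DPY = 60°.

Therefore, the measure of angle ∠DPY = 60°.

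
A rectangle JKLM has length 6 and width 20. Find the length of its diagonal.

d = sqrt(6^2 + 20^2) = sqrt(436) = 2*sqrt(109)

2*sqrt(109)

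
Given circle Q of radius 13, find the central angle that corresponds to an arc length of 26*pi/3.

Arc length L = 2πr × θ/360, so θ = 360L / (2πr).
θ = 360 × 26*pi/3 / (2π × 13)
θ = 120°
θ = 120°

120°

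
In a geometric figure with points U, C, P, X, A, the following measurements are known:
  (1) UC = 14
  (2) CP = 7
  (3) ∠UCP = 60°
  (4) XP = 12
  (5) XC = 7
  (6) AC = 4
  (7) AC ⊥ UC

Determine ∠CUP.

Step 1: By the law of cosines on triangle UCP: UP² = 14² + 7² − 2·14·7·cos(60°) = 147, so UP = 7·√3.
Step 2: By the inverse law of cosines on triangle CUP: cos(∠CUP) = (14² + (7·√3)² − 7²) / (2·14·7·√3) = 294/339.48 = 0.866, so ∠CUP = 30°.

Therefore, the measure of angle ∠CUP = 30°.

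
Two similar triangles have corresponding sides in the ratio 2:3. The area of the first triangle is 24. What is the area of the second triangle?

For similar figures, the area ratio equals the square of the side ratio.
Side ratio (the first triangle to the second triangle) = 2:3, so area ratio = 2^2:3^2 = 4:9.
If the area of the first triangle is 24, then the area of the second triangle = 24 * (9/4) = 54.

54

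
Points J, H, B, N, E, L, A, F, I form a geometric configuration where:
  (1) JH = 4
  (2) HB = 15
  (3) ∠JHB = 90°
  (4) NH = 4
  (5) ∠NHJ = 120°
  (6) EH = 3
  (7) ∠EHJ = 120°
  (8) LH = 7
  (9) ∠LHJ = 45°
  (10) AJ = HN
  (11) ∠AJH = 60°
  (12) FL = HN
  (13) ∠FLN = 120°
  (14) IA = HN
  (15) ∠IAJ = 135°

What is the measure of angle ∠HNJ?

Step 1: By the law of cosines on triangle NHJ: NJ² = 4² + 4² − 2·4·4·cos(120°) = 48, so NJ = 4·√3.
Step 2: By the inverse law of cosines on triangle HNJ: cos(∠HNJ) = (4² + (4·√3)² − 4²) / (2·4·4·√3) = 48/55.43 = 0.866, so ∠HNJ = 30°.

Therefore, the measure of angle ∠HNJ = 30°.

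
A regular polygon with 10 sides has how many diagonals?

Each of the 10 vertices connects to 7 non-adjacent vertices via diagonals.
Total connections = 10 × 7 = 70, but each diagonal is counted twice.
Number of diagonals = 70 / 2 = 35.

35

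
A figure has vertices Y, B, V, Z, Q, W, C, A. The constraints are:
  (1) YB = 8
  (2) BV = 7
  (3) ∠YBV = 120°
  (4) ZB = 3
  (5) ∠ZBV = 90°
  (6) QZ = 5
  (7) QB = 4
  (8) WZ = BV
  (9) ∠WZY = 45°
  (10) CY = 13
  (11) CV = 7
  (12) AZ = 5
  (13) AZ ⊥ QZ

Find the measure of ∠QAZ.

Step 1: By the law of cosines on triangle AZQ: AQ² = 5² + 5² − 2·5·5·cos(90°) = 50, so AQ = 5·√2.
Step 2: By the inverse law of cosines on triangle QAZ: cos(∠QAZ) = ((5·√2)² + 5² − 5²) / (2·5·√2·5) = 50/70.71 = 0.7071, so ∠QAZ = 45°.

Therefore, the measure of angle ∠QAZ = 45°.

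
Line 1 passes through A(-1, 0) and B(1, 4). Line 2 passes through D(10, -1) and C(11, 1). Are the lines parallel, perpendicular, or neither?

Slope of line 1: m1 = (4 - 0)/(1 - -1) = 4/2 = 2
Slope of line 2: m2 = (1 - -1)/(11 - 10) = 2/1 = 2
Two lines are parallel if and only if they have equal slopes (or both are vertical).
Here m1 = m2 = 2, confirming the lines are parallel.

Parallel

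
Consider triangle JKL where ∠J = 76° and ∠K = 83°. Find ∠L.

angle L = 180 - 76 - 83 = 21 degrees.

21 degrees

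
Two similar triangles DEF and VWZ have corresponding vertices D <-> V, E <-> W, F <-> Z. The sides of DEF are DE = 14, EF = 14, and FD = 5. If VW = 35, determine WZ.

k = 35/14 = 5/2. WZ = 5/2 * 14 = 35.

35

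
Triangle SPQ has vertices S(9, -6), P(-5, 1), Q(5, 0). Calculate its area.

The Shoelace formula computes the area from vertex coordinates by summing cross products.
For vertices (9,-6), (-5,1), (5,0):
Signed sum = 9*1 - -5*-6 + -5*0 - 5*1 + 5*-6 - 9*0
= -21 + -5 + -30 = -56
Area = (1/2)|-56| = 28.

28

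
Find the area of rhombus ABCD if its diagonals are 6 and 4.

Area of a rhombus = (d1 * d2) / 2
Area = (6 * 4) / 2
Area = 24 / 2
Area = 12

12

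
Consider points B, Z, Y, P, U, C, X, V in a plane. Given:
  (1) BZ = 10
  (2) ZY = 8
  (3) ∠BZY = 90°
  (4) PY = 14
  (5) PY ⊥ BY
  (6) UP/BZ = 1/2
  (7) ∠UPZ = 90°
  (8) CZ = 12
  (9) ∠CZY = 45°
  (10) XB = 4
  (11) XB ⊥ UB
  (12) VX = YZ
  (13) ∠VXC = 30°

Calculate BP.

Step 1: By the law of cosines on triangle BZY: BY² = 10² + 8² − 2·10·8·cos(90°) = 164, so BY = 2·√41.
Step 2: By the law of cosines on triangle BYP: BP² = (2·√41)² + 14² − 2·2·√41·14·cos(90°) = 360, so BP = 6·√10.

Therefore, the length of BP = 6·√10.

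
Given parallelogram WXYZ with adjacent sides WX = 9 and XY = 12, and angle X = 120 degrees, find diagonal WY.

Using the law of cosines:
d^2 = 9^2 + 12^2 - 2(9)(12)cos(120 degrees)
d^2 = 81 + 144 - 216*-1/2
d^2 = 333
d = 3*sqrt(37)

3*sqrt(37)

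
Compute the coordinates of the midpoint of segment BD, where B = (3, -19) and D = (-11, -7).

The midpoint is the average of the coordinates:
x: (3 + -11)/2 = -4
y: (-19 + -7)/2 = -13
Midpoint = (-4, -13)

(-4, -13)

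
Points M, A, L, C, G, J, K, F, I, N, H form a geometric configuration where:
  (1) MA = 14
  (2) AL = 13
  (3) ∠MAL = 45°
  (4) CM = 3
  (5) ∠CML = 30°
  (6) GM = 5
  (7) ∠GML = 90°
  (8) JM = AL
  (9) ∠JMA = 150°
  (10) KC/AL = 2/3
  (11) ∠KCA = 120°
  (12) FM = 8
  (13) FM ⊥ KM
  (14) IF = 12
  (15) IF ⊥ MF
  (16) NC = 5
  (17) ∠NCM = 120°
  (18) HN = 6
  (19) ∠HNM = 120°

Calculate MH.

Step 1: By the law of cosines on triangle NCM: NM² = 5² + 3² − 2·5·3·cos(120°) = 49, so NM = 7.
Step 2: By the law of cosines on triangle MNH: MH² = 7² + 6² − 2·7·6·cos(120°) = 127, so MH = √127.

Therefore, the length of MH = √127.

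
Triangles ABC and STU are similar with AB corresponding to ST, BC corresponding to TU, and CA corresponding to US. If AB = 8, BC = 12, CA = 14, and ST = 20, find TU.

Similar triangles have proportional sides. Setting up the proportion:
ST / AB = TU / BC
20 / 8 = TU / 12
TU = 12 * 20 / 8 = 30.

30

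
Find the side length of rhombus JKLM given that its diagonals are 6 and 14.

In a rhombus, the diagonals bisect each other perpendicularly, creating four congruent right triangles.
Each triangle has legs 3 (half of 6) and 7 (half of 14).
The hypotenuse of each right triangle is a side of the rhombus:
side = sqrt(3^2 + 7^2) = sqrt(58)

sqrt(58)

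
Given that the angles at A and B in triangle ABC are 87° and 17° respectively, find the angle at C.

angle C = 180 - 87 - 17 = 76 degrees.

76 degrees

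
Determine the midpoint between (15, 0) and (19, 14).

M = ((x₁ + x₂)/2, (y₁ + y₂)/2)
= ((15 + 19)/2, (0 + 14)/2)
= (34/2, 14/2) = (17, 7)

(17, 7)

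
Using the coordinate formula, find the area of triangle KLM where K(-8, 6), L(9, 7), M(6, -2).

Shoelace: Area = (1/2)|-8(7--2) + 9(-2-6) + 6(6-7)| = (1/2)(150) = 75

75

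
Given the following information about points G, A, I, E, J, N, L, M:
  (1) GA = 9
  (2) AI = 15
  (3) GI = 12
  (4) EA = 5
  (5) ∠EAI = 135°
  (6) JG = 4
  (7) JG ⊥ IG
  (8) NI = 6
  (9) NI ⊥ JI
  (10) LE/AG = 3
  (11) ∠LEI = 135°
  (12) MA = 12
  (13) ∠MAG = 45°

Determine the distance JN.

Step 1: By the law of cosines on triangle JGI: JI² = 4² + 12² − 2·4·12·cos(90°) = 160, so JI = 4·√10.
Step 2: By the law of cosines on triangle JIN: JN² = (4·√10)² + 6² − 2·4·√10·6·cos(90°) = 196, so JN = 14.

Therefore, the length of JN = 14.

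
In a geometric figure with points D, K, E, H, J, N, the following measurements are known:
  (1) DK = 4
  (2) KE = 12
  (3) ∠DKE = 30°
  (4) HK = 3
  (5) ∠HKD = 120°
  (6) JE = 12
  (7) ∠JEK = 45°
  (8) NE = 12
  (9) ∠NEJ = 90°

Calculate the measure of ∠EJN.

Step 1: By the law of cosines on triangle JEN: JN² = 12² + 12² − 2·12·12·cos(90°) = 288, so JN = 12·√2.
Step 2: By the inverse law of cosines on triangle EJN: cos(∠EJN) = (12² + (12·√2)² − 12²) / (2·12·12·√2) = 288/407.29 = 0.7071, so ∠EJN = 45°.

Therefore, the measure of angle ∠EJN = 45°.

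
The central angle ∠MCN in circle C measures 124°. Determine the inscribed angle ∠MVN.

An inscribed angle intercepts an arc from a point on the circle, while the central angle intercepts the same arc from the center.
The inscribed angle is always half the central angle: 124° / 2 = 62°.

62°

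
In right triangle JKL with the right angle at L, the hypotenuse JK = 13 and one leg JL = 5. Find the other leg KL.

By the Pythagorean theorem: KL^2 = JK^2 - JL^2
KL^2 = 13^2 - 5^2 = 169 - 25 = 144
KL = sqrt(144) = 12

12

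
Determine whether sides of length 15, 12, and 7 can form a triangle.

Yes.
The triangle inequality requires that the sum of any two sides exceeds the third.
Here 7 + 12 = 19 > 15, so the condition is met.

Yes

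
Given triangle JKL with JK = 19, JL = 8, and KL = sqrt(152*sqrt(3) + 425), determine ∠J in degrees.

By the inverse law of cosines: cos(J) = (JK² + JL² - KL²) / (2 × JK × JL)
cos(J) = (19² + 8² - (sqrt(152*sqrt(3) + 425))²) / (2 × 19 × 8)
cos(J) = (361 + 64 - (152*sqrt(3) + 425)) / 304
cos(J) = -sqrt(3)/2
J = arccos(-sqrt(3)/2) = 150°

150°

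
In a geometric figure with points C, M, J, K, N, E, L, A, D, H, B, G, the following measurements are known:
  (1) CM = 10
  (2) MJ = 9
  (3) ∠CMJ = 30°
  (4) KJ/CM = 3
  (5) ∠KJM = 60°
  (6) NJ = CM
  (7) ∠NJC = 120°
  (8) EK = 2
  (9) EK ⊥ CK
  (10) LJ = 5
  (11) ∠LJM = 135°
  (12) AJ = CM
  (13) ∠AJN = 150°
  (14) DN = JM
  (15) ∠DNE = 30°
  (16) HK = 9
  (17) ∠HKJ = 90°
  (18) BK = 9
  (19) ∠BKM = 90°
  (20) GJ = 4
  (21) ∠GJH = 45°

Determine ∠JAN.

From the given relations: AJ = CM = 10; NJ = CM = 10.
Step 1: By the law of cosines on triangle AJN: AN² = 10² + 10² − 2·10·10·cos(150°) = 373.21, so AN ≈ 19.32.
Step 2: By the inverse law of cosines on triangle JAN: cos(∠JAN) = (10² + 19.32² − 10²) / (2·10·19.32) = 373.21/386.37 = 0.9659, so ∠JAN = 15°.

Therefore, the measure of angle ∠JAN = 15°.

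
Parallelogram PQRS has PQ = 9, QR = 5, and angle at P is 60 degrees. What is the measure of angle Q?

Consecutive angles are supplementary: angle Q = 180 - 60 = 120 degrees.

120 degrees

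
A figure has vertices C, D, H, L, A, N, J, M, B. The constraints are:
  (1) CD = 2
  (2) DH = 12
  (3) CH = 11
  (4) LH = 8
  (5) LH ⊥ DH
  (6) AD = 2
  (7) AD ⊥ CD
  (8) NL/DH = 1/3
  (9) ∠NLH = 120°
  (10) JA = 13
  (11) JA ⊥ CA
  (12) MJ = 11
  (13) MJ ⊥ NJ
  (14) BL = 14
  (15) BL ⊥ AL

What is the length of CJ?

Step 1: By the law of cosines on triangle CDA: CA² = 2² + 2² − 2·2·2·cos(90°) = 8, so CA = 2·√2.
Step 2: By the law of cosines on triangle CAJ: CJ² = (2·√2)² + 13² − 2·2·√2·13·cos(90°) = 177, so CJ = √177.

Therefore, the length of CJ = √177.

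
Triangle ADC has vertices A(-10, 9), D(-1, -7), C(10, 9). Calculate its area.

Using the Shoelace formula for a triangle:
Area = (1/2)|x0(y1 - y2) + x1(y2 - y0) + x2(y0 - y1)|
Area = (1/2)|-10(-7 - 9) + -1(9 - 9) + 10(9 - -7)|
Area = (1/2)|160 + 0 + 160|
Area = (1/2)|320|
Area = (1/2)(320)
Area = 160

160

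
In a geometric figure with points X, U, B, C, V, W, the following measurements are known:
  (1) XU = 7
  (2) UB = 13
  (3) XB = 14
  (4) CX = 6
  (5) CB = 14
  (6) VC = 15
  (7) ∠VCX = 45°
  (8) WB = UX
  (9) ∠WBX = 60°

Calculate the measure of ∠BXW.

From the given relations: WB = UX = 7.
Step 1: By the law of cosines on triangle XBW: XW² = 14² + 7² − 2·14·7·cos(60°) = 147, so XW = 7·√3.
Step 2: By the inverse law of cosines on triangle BXW: cos(∠BXW) = (14² + (7·√3)² − 7²) / (2·14·7·√3) = 294/339.48 = 0.866, so ∠BXW = 30°.

Therefore, the measure of angle ∠BXW = 30°.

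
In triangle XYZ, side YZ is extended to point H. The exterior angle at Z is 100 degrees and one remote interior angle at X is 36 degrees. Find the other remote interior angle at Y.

The exterior angle theorem states that an exterior angle equals the sum of the two non-adjacent interior angles.
So 100 = 36 + angle Y, which gives angle Y = 100 - 36 = 64 degrees.

64 degrees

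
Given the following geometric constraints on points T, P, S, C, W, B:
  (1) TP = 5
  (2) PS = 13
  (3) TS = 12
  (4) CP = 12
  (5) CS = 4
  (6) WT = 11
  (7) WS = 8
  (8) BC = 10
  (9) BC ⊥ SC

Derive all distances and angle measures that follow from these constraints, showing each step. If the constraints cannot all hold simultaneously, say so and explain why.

The constraints are consistent.

Step 1: From SC = 4, CB = 10, and ∠SCB = 90°, by the law of cosines:
  SB² = SC² + CB² - 2·SC·CB·cos(90°) = 16 + 100 - 0 = 116
  SB = 2·√29

Step 2: From TP = 5, TS = 12, PS = 13, by the inverse law of cosines:
  cos(∠PTS) = (TP² + TS² - PS²) / (2·TP·TS)
  ∠PTS = 90°

Step 3: From TS = 12, TW = 11, SW = 8, by the inverse law of cosines:
  cos(∠STW) = (TS² + TW² - SW²) / (2·TS·TW)
  ∠STW = 40.42°

Step 4: From PC = 12, PS = 13, CS = 4, by the inverse law of cosines:
  cos(∠CPS) = (PC² + PS² - CS²) / (2·PC·PS)
  ∠CPS = 17.84°

Step 5: From PS = 13, PT = 5, ST = 12, by the inverse law of cosines:
  cos(∠SPT) = (PS² + PT² - ST²) / (2·PS·PT)
  ∠SPT = 67.38°

Step 6: From SC = 4, SP = 13, CP = 12, by the inverse law of cosines:
  cos(∠CSP) = (SC² + SP² - CP²) / (2·SC·SP)
  ∠CSP = 66.78°

Step 7: From SP = 13, ST = 12, PT = 5, by the inverse law of cosines:
  cos(∠PST) = (SP² + ST² - PT²) / (2·SP·ST)
  ∠PST = 22.62°

Step 8: From ST = 12, SW = 8, TW = 11, by the inverse law of cosines:
  cos(∠TSW) = (ST² + SW² - TW²) / (2·ST·SW)
  ∠TSW = 63.06°

Step 9: From CP = 12, CS = 4, PS = 13, by the inverse law of cosines:
  cos(∠PCS) = (CP² + CS² - PS²) / (2·CP·CS)
  ∠PCS = 95.38°

Step 10: From WS = 8, WT = 11, ST = 12, by the inverse law of cosines:
  cos(∠SWT) = (WS² + WT² - ST²) / (2·WS·WT)
  ∠SWT = 76.53°

Step 11: From SB = 2·√29, SC = 4, BC = 10, by the inverse law of cosines:
  cos(∠BSC) = (SB² + SC² - BC²) / (2·SB·SC)
  ∠BSC = 68.2°

Step 12: From BC = 10, BS = 2·√29, CS = 4, by the inverse law of cosines:
  cos(∠CBS) = (BC² + BS² - CS²) / (2·BC·BS)
  ∠CBS = 21.8°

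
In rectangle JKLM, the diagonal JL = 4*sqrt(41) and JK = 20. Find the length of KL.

Using the Pythagorean theorem: d^2 = a^2 + b^2
b^2 = d^2 - a^2
b^2 = 656 - 400
b^2 = 256
b = sqrt(256) = 16

16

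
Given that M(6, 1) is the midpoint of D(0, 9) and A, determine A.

Using the midpoint formula: M = ((x1 + x2)/2, (y1 + y2)/2)
We know M = (6, 1) and D = (0, 9)
For x: 6 = (0 + x2)/2, so x2 = 2*6 - 0 = 12
For y: 1 = (9 + y2)/2, so y2 = 2*1 - 9 = -7
A = (12, -7)

(12, -7)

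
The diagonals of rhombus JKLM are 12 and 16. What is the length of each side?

The diagonals of a rhombus bisect each other at right angles.
Half-diagonals: 12/2 = 6 and 16/2 = 8
side = sqrt(6^2 + 8^2)
side = sqrt(36 + 64)
side = sqrt(100) = 10

10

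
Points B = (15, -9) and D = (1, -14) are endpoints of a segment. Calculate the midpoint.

The midpoint is the average of the coordinates:
x: (15 + 1)/2 = 8
y: (-9 + -14)/2 = -23/2
Midpoint = (8, -23/2)

(8, -23/2)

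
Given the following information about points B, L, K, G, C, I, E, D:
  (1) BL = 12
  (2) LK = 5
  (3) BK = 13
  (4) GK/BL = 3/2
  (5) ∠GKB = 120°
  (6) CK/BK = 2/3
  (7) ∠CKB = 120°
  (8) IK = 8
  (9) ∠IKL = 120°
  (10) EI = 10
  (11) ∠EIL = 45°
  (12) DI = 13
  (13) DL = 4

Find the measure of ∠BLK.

Step 1: By the inverse law of cosines on triangle BLK: cos(∠BLK) = (12² + 5² − 13²) / (2·12·5) = 0/120 = 0, so ∠BLK = 90°.

Therefore, the measure of angle ∠BLK = 90°.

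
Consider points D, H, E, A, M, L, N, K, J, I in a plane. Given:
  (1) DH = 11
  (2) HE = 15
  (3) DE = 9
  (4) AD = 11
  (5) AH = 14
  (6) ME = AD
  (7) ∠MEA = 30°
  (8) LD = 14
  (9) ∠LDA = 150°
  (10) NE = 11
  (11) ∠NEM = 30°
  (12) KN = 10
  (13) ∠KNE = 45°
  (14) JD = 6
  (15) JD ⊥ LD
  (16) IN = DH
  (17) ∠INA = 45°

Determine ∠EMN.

From the given relations: ME = AD = 11.
Step 1: By the law of cosines on triangle MEN: MN² = 11² + 11² − 2·11·11·cos(30°) = 32.42, so MN ≈ 5.69.
Step 2: By the inverse law of cosines on triangle EMN: cos(∠EMN) = (11² + 5.69² − 11²) / (2·11·5.69) = 32.42/125.27 = 0.2588, so ∠EMN = 75°.

Therefore, the measure of angle ∠EMN = 75°.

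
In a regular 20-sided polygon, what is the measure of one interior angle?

Each interior angle of a regular n-gon is (n - 2) * 180 / n.
For n = 20: (20 - 2) * 180 / 20 = 3240/20 = 162 degrees.

162 degrees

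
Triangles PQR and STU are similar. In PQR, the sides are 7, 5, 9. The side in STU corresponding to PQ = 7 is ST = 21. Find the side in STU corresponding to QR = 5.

k = 21/7 = 3. TU = 3 * 5 = 15.

15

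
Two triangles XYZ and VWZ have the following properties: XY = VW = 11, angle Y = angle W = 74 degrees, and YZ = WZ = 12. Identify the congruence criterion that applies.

The given information matches SAS: Two pairs of corresponding sides and the included angle are equal (Side-Angle-Side).

SAS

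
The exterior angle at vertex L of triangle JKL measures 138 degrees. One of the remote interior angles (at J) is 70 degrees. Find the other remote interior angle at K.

By the exterior angle theorem: exterior angle = sum of remote interior angles.
138 = 70 + angle K
angle K = 138 - 70 = 68 degrees

68 degrees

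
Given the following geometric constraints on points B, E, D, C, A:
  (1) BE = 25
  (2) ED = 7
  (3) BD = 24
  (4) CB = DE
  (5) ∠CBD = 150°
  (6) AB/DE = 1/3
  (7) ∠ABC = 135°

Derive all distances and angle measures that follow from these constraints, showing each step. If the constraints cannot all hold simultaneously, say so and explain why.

The constraints are consistent.

From the given relations:
  CB = DE = 7
  AB = 1/3·DE = 1/3·7 ≈ 2.33

Step 1: From DB = 24, BC = 7, and ∠DBC = 150°, by the law of cosines:
  DC² = DB² + BC² - 2·DB·BC·cos(150°) = 576 + 49 + 291 = 916
  DC ≈ 30.27

Step 2: From CB = 7, BA = 2.33, and ∠CBA = 135°, by the law of cosines:
  CA² = CB² + BA² - 2·CB·BA·cos(135°) = 49 + 5.444 + 23.1 = 77.54
  CA ≈ 8.81

Step 3: From BD = 24, BE = 25, DE = 7, by the inverse law of cosines:
  cos(∠DBE) = (BD² + BE² - DE²) / (2·BD·BE)
  ∠DBE = 16.26°

Step 4: From EB = 25, ED = 7, BD = 24, by the inverse law of cosines:
  cos(∠BED) = (EB² + ED² - BD²) / (2·EB·ED)
  ∠BED = 73.74°

Step 5: From DB = 24, DE = 7, BE = 25, by the inverse law of cosines:
  cos(∠BDE) = (DB² + DE² - BE²) / (2·DB·DE)
  ∠BDE = 90°

Step 6: From DB = 24, DC = 30.27, BC = 7, by the inverse law of cosines:
  cos(∠BDC) = (DB² + DC² - BC²) / (2·DB·DC)
  ∠BDC = 6.64°

Step 7: From CA = 8.81, CB = 7, AB = 2.33, by the inverse law of cosines:
  cos(∠ACB) = (CA² + CB² - AB²) / (2·CA·CB)
  ∠ACB = 10.8°

Step 8: From CB = 7, CD = 30.27, BD = 24, by the inverse law of cosines:
  cos(∠BCD) = (CB² + CD² - BD²) / (2·CB·CD)
  ∠BCD = 23.36°

Step 9: From AB = 2.33, AC = 8.81, BC = 7, by the inverse law of cosines:
  cos(∠BAC) = (AB² + AC² - BC²) / (2·AB·AC)
  ∠BAC = 34.2°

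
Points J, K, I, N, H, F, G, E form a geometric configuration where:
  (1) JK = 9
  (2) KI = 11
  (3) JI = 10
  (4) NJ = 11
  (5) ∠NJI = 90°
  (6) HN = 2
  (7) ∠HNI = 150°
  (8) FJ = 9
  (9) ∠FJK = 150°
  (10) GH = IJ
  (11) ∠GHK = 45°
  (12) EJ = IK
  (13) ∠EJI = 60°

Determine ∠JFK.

Step 1: By the law of cosines on triangle FJK: FK² = 9² + 9² − 2·9·9·cos(150°) = 302.3, so FK ≈ 17.39.
Step 2: By the inverse law of cosines on triangle JFK: cos(∠JFK) = (9² + 17.39² − 9²) / (2·9·17.39) = 302.3/312.96 = 0.9659, so ∠JFK = 15°.

Therefore, the measure of angle ∠JFK = 15°.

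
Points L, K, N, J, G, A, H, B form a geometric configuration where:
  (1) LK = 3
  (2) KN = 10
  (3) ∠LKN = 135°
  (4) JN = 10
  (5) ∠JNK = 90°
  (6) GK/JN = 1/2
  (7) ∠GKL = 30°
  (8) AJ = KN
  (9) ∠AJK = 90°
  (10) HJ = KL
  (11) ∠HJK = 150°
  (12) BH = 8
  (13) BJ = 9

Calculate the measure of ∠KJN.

Step 1: By the law of cosines on triangle JNK: JK² = 10² + 10² − 2·10·10·cos(90°) = 200, so JK = 10·√2.
Step 2: By the inverse law of cosines on triangle KJN: cos(∠KJN) = ((10·√2)² + 10² − 10²) / (2·10·√2·10) = 200/282.84 = 0.7071, so ∠KJN = 45°.

Therefore, the measure of angle ∠KJN = 45°.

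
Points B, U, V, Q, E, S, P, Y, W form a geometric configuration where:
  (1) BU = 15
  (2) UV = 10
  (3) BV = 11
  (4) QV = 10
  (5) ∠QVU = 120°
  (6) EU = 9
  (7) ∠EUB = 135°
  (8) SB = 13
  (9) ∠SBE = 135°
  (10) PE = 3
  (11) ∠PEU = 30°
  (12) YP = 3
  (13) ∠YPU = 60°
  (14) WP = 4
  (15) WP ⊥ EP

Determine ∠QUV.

Step 1: By the law of cosines on triangle UVQ: UQ² = 10² + 10² − 2·10·10·cos(120°) = 300, so UQ = 10·√3.
Step 2: By the inverse law of cosines on triangle QUV: cos(∠QUV) = ((10·√3)² + 10² − 10²) / (2·10·√3·10) = 300/346.41 = 0.866, so ∠QUV = 30°.

Therefore, the measure of angle ∠QUV = 30°.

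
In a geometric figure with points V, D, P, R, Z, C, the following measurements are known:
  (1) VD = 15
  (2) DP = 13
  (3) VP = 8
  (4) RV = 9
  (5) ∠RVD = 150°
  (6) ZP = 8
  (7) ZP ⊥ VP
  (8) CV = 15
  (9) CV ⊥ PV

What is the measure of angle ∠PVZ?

Step 1: By the law of cosines on triangle VPZ: VZ² = 8² + 8² − 2·8·8·cos(90°) = 128, so VZ = 8·√2.
Step 2: By the inverse law of cosines on triangle PVZ: cos(∠PVZ) = (8² + (8·√2)² − 8²) / (2·8·8·√2) = 128/181.02 = 0.7071, so ∠PVZ = 45°.

Therefore, the measure of angle ∠PVZ = 45°.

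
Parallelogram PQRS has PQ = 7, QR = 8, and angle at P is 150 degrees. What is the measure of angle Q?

Opposite sides of a parallelogram are parallel, so consecutive angles form co-interior angles on a transversal.
Co-interior angles sum to 180°, giving angle Q = 180 - 150 = 30 degrees.

30 degrees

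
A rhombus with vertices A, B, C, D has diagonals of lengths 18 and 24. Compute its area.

The diagonals of a rhombus divide it into four right triangles.
Each triangle has legs 18/ 2 = 9 and 24/2 = 12, so each has area (1/2)*9*12 = 54.
Four such triangles give total area = (d1 * d2) / 2 = 216.

216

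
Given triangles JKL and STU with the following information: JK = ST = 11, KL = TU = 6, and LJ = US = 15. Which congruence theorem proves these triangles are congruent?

The given information provides:
JK = ST = 11, KL = TU = 6, and LJ = US = 15
This matches the SSS congruence theorem.
All three pairs of corresponding sides are equal (Side-Side-Side).

SSS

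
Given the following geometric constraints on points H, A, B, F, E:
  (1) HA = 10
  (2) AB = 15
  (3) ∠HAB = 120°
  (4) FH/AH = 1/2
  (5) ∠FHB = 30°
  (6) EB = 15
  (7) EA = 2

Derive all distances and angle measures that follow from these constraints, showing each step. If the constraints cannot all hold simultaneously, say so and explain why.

The constraints are consistent.

From the given relations:
  FH = 1/2·AH = 1/2·10 = 5

Step 1: From HA = 10, AB = 15, and ∠HAB = 120°, by the law of cosines:
  HB² = HA² + AB² - 2·HA·AB·cos(120°) = 100 + 225 + 150 = 475
  HB = 5·√19

Step 2: From AB = 15, AE = 2, BE = 15, by the inverse law of cosines:
  cos(∠BAE) = (AB² + AE² - BE²) / (2·AB·AE)
  ∠BAE = 86.18°

Step 3: From BA = 15, BE = 15, AE = 2, by the inverse law of cosines:
  cos(∠ABE) = (BA² + BE² - AE²) / (2·BA·BE)
  ∠ABE = 7.65°

Step 4: From EA = 2, EB = 15, AB = 15, by the inverse law of cosines:
  cos(∠AEB) = (EA² + EB² - AB²) / (2·EA·EB)
  ∠AEB = 86.18°

Step 5: From BH = 5·√19, HF = 5, and ∠BHF = 30°, by the law of cosines:
  BF² = BH² + HF² - 2·BH·HF·cos(30°) = 475 + 25 - 188.7 = 311.3
  BF ≈ 17.64

Step 6: From HA = 10, HB = 5·√19, AB = 15, by the inverse law of cosines:
  cos(∠AHB) = (HA² + HB² - AB²) / (2·HA·HB)
  ∠AHB = 36.59°

Step 7: From BA = 15, BH = 5·√19, AH = 10, by the inverse law of cosines:
  cos(∠ABH) = (BA² + BH² - AH²) / (2·BA·BH)
  ∠ABH = 23.41°

Step 8: From BF = 17.64, BH = 5·√19, FH = 5, by the inverse law of cosines:
  cos(∠FBH) = (BF² + BH² - FH²) / (2·BF·BH)
  ∠FBH = 8.15°

Step 9: From FB = 17.64, FH = 5, BH = 5·√19, by the inverse law of cosines:
  cos(∠BFH) = (FB² + FH² - BH²) / (2·FB·FH)
  ∠BFH = 141.85°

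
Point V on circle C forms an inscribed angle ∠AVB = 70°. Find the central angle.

By the inscribed angle theorem, the central angle is twice the inscribed angle.
Central angle = 2 × 70° = 140°

140°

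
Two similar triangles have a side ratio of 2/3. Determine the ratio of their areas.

The ratio of areas of similar triangles equals the square of the side ratio.
Side ratio = 2:3
Area ratio = (2/3)^2 = 4/9 = 4:9

4:9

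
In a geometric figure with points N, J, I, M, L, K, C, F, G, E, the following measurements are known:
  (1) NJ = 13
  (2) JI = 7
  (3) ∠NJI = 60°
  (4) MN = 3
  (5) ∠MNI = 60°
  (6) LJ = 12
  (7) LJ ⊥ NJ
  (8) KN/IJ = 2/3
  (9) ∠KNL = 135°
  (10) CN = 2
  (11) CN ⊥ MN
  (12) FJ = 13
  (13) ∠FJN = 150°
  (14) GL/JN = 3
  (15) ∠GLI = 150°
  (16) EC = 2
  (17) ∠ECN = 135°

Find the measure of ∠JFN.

Step 1: By the law of cosines on triangle FJN: FN² = 13² + 13² − 2·13·13·cos(150°) = 630.72, so FN ≈ 25.11.
Step 2: By the inverse law of cosines on triangle JFN: cos(∠JFN) = (13² + 25.11² − 13²) / (2·13·25.11) = 630.72/652.97 = 0.9659, so ∠JFN = 15°.

Therefore, the measure of angle ∠JFN = 15°.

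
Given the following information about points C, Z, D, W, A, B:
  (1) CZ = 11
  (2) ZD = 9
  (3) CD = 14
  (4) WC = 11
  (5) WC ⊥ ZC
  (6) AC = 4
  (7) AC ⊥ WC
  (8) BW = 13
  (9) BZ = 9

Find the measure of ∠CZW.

Step 1: By the law of cosines on triangle ZCW: ZW² = 11² + 11² − 2·11·11·cos(90°) = 242, so ZW = 11·√2.
Step 2: By the inverse law of cosines on triangle CZW: cos(∠CZW) = (11² + (11·√2)² − 11²) / (2·11·11·√2) = 242/342.24 = 0.7071, so ∠CZW = 45°.

Therefore, the measure of angle ∠CZW = 45°.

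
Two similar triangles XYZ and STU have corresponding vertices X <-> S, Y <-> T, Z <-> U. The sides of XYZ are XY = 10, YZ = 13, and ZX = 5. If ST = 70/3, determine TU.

Since the triangles are similar, the ratio of corresponding sides is constant.
Scale factor k = ST / XY = 70/3 / 10 = 7/3
TU = k * YZ = 7/3 * 13 = 91/3

91/3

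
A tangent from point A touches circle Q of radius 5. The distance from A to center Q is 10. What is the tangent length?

Let T be the point of tangency. Then QT ⊥ AT (radius ⊥ tangent).
In right triangle QTA: QA² = QT² + AT²
10² = 5² + AT²
AT² = 75, AT = 5*sqrt(3)

5*sqrt(3)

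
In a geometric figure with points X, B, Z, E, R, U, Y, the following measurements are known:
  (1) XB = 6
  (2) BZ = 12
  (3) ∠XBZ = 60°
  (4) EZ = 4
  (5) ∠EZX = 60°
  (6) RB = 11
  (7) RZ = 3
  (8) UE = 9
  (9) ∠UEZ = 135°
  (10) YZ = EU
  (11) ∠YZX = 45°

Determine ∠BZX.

Step 1: By the law of cosines on triangle ZBX: ZX² = 12² + 6² − 2·12·6·cos(60°) = 108, so ZX = 6·√3.
Step 2: By the inverse law of cosines on triangle BZX: cos(∠BZX) = (12² + (6·√3)² − 6²) / (2·12·6·√3) = 216/249.42 = 0.866, so ∠BZX = 30°.

Therefore, the measure of angle ∠BZX = 30°.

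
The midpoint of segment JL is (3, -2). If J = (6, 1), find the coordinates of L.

Using the midpoint formula: M = ((x1 + x2)/2, (y1 + y2)/2)
We know M = (3, -2) and J = (6, 1)
For x: 3 = (6 + x2)/2, so x2 = 2*3 - 6 = 0
For y: -2 = (1 + y2)/2, so y2 = 2*-2 - 1 = -5
L = (0, -5)

(0, -5)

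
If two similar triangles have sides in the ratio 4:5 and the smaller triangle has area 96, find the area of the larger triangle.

The ratio of areas of similar triangles = (side ratio)^2.
Side ratio = 4:5, so area ratio = 16:25.
Area of the larger triangle / Area of the smaller triangle = 25/16
Area of the larger triangle = 96 * 25/16 = 150

150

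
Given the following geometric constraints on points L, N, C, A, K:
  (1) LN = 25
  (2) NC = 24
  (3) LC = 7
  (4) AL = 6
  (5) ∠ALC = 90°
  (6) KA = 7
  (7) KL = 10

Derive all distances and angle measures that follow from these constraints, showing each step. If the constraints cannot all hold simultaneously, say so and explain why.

The constraints are consistent.

Step 1: From CL = 7, LA = 6, and ∠CLA = 90°, by the law of cosines:
  CA² = CL² + LA² - 2·CL·LA·cos(90°) = 49 + 36 - 0 = 85
  CA = √85

Step 2: From LA = 6, LK = 10, AK = 7, by the inverse law of cosines:
  cos(∠ALK) = (LA² + LK² - AK²) / (2·LA·LK)
  ∠ALK = 43.53°

Step 3: From LC = 7, LN = 25, CN = 24, by the inverse law of cosines:
  cos(∠CLN) = (LC² + LN² - CN²) / (2·LC·LN)
  ∠CLN = 73.74°

Step 4: From NC = 24, NL = 25, CL = 7, by the inverse law of cosines:
  cos(∠CNL) = (NC² + NL² - CL²) / (2·NC·NL)
  ∠CNL = 16.26°

Step 5: From CL = 7, CN = 24, LN = 25, by the inverse law of cosines:
  cos(∠LCN) = (CL² + CN² - LN²) / (2·CL·CN)
  ∠LCN = 90°

Step 6: From AK = 7, AL = 6, KL = 10, by the inverse law of cosines:
  cos(∠KAL) = (AK² + AL² - KL²) / (2·AK·AL)
  ∠KAL = 100.29°

Step 7: From KA = 7, KL = 10, AL = 6, by the inverse law of cosines:
  cos(∠AKL) = (KA² + KL² - AL²) / (2·KA·KL)
  ∠AKL = 36.18°

Step 8: From CA = √85, CL = 7, AL = 6, by the inverse law of cosines:
  cos(∠ACL) = (CA² + CL² - AL²) / (2·CA·CL)
  ∠ACL = 40.6°

Step 9: From AC = √85, AL = 6, CL = 7, by the inverse law of cosines:
  cos(∠CAL) = (AC² + AL² - CL²) / (2·AC·AL)
  ∠CAL = 49.4°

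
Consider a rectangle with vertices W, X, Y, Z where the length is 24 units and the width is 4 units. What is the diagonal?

A rectangle's diagonal splits it into two right triangles, with the diagonal as the hypotenuse.
By the Pythagorean theorem, d^2 = 24^2 + 4^2 = 592.
Therefore d = sqrt(592) = 4*sqrt(37).

4*sqrt(37)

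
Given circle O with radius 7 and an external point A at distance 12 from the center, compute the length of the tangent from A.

Let T be the point of tangency. Then OT ⊥ AT (radius ⊥ tangent).
In right triangle OTA: OA² = OT² + AT²
12² = 7² + AT²
AT² = 95, AT = sqrt(95)

sqrt(95)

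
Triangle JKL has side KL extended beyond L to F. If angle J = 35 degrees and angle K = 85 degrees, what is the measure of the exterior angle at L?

Exterior angle = 35 + 85 = 120 degrees (exterior angle theorem).

120 degrees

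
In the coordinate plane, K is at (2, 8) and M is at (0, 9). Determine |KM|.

d = sqrt((-2)^2 + (1)^2) = sqrt(5)

sqrt(5)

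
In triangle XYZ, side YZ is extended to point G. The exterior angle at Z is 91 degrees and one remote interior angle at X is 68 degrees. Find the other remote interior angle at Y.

angle Y = 91 - 68 = 23 degrees (exterior angle theorem).

23 degrees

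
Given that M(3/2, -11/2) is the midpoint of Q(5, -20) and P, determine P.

Using the midpoint formula: M = ((x1 + x2)/2, (y1 + y2)/2)
We know M = (3/2, -11/2) and Q = (5, -20)
For x: 3/2 = (5 + x2)/2, so x2 = 2*3/2 - 5 = -2
For y: -11/2 = (-20 + y2)/2, so y2 = 2*-11/2 - -20 = 9
P = (-2, 9)

(-2, 9)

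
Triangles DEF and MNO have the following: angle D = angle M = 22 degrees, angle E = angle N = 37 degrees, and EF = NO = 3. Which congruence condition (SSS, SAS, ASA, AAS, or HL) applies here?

Consider the given information: angle D = angle M = 22 degrees, angle E = angle N = 37 degrees, and EF = NO = 3
This is not SSS or SAS: SSS requires all three pairs of sides, but we don't have that. SAS requires two sides and the included angle between them.
The correct criterion is AAS. Two pairs of corresponding angles and a non-included side are equal (Angle-Angle-Side).

AAS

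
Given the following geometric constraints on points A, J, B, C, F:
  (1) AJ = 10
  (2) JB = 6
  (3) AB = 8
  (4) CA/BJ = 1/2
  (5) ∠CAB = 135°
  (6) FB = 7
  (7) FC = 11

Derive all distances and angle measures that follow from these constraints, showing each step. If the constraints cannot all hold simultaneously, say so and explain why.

The constraints are consistent.

From the given relations:
  CA = 1/2·BJ = 1/2·6 = 3

Step 1: From BA = 8, AC = 3, and ∠BAC = 135°, by the law of cosines:
  BC² = BA² + AC² - 2·BA·AC·cos(135°) = 64 + 9 + 33.94 = 106.9
  BC ≈ 10.34

Step 2: From AB = 8, AJ = 10, BJ = 6, by the inverse law of cosines:
  cos(∠BAJ) = (AB² + AJ² - BJ²) / (2·AB·AJ)
  ∠BAJ = 36.87°

Step 3: From JA = 10, JB = 6, AB = 8, by the inverse law of cosines:
  cos(∠AJB) = (JA² + JB² - AB²) / (2·JA·JB)
  ∠AJB = 53.13°

Step 4: From BA = 8, BJ = 6, AJ = 10, by the inverse law of cosines:
  cos(∠ABJ) = (BA² + BJ² - AJ²) / (2·BA·BJ)
  ∠ABJ = 90°

Step 5: From BA = 8, BC = 10.34, AC = 3, by the inverse law of cosines:
  cos(∠ABC) = (BA² + BC² - AC²) / (2·BA·BC)
  ∠ABC = 11.84°

Step 6: From BC = 10.34, BF = 7, CF = 11, by the inverse law of cosines:
  cos(∠CBF) = (BC² + BF² - CF²) / (2·BC·BF)
  ∠CBF = 76.03°

Step 7: From CA = 3, CB = 10.34, AB = 8, by the inverse law of cosines:
  cos(∠ACB) = (CA² + CB² - AB²) / (2·CA·CB)
  ∠ACB = 33.16°

Step 8: From CB = 10.34, CF = 11, BF = 7, by the inverse law of cosines:
  cos(∠BCF) = (CB² + CF² - BF²) / (2·CB·CF)
  ∠BCF = 38.14°

Step 9: From FB = 7, FC = 11, BC = 10.34, by the inverse law of cosines:
  cos(∠BFC) = (FB² + FC² - BC²) / (2·FB·FC)
  ∠BFC = 65.83°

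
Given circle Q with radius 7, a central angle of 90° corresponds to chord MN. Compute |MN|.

Chord length = 2r sin(θ/2)
= 2 × 7 × sin(90°/2)
= 2 × 7 × sin(45°)
= 7*sqrt(2)

7*sqrt(2)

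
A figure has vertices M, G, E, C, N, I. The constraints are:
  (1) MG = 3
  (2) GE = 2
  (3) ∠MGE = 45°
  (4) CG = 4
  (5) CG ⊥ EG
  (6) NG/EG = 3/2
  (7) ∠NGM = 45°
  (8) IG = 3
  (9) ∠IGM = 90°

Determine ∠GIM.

Step 1: By the law of cosines on triangle IGM: IM² = 3² + 3² − 2·3·3·cos(90°) = 18, so IM = 3·√2.
Step 2: By the inverse law of cosines on triangle GIM: cos(∠GIM) = (3² + (3·√2)² − 3²) / (2·3·3·√2) = 18/25.46 = 0.7071, so ∠GIM = 45°.

Therefore, the measure of angle ∠GIM = 45°.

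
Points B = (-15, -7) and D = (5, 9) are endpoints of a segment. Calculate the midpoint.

The midpoint is the point halfway along the segment.
Move half the horizontal distance: -15 + (5 - -15)/2 = -15 + 20/2 = -5
Move half the vertical distance: -7 + (9 - -7)/2 = -7 + 16/2 = 1
Midpoint = (-5, 1)

(-5, 1)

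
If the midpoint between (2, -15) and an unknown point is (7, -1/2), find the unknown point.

Using the midpoint formula: M = ((x1 + x2)/2, (y1 + y2)/2)
We know M = (7, -1/2) and S = (2, -15)
For x: 7 = (2 + x2)/2, so x2 = 2*7 - 2 = 12
For y: -1/2 = (-15 + y2)/2, so y2 = 2*-1/2 - -15 = 14
R = (12, 14)

(12, 14)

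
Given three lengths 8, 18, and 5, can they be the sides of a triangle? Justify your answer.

No.
The triangle inequality is violated: 8 + 5 = 13 ≤ 18.
These lengths cannot form a triangle.

No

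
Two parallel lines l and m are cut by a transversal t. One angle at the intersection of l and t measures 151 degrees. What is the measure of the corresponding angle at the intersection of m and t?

Corresponding angles formed by parallel lines and a transversal are equal.
The given angle is 151 degrees.
The corresponding angle = 151 degrees.

151 degrees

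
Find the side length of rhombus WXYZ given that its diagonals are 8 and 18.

The diagonals of a rhombus bisect each other at right angles.
Half-diagonals: 8/2 = 4 and 18/2 = 9
side = sqrt(4^2 + 9^2)
side = sqrt(16 + 81)
side = sqrt(97)

sqrt(97)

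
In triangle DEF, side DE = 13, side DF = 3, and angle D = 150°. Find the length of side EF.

Law of cosines: EF^2 = 13^2 + 3^2 - 2(13)(3)cos(150°) = 39*sqrt(3) + 178, so EF = sqrt(39*sqrt(3) + 178).

sqrt(39*sqrt(3) + 178)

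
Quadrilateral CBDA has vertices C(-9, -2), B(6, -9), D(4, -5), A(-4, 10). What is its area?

Using the Shoelace formula for a quadrilateral (vertices in order):
Area = (1/2)|sum of (x_i * y_(i+1) - x_(i+1) * y_i)|
Terms: (-9*-9 - 6*-2) = 93, (6*-5 - 4*-9) = 6, (4*10 - -4*-5) = 20, (-4*-2 - -9*10) = 98
Sum = 217
Area = (1/2)(217) = 217/2

217/2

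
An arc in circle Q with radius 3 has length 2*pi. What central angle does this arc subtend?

θ = 360 × 2*pi / (2π × 3) = 120° (rearranging arc length formula).

120°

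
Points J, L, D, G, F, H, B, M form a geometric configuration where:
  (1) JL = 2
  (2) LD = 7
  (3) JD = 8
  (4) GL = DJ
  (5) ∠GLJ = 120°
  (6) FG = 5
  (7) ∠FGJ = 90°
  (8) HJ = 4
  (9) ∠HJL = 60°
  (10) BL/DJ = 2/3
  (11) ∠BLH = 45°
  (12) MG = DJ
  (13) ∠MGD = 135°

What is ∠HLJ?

Step 1: By the law of cosines on triangle LJH: LH² = 2² + 4² − 2·2·4·cos(60°) = 12, so LH = 2·√3.
Step 2: By the inverse law of cosines on triangle HLJ: cos(∠HLJ) = ((2·√3)² + 2² − 4²) / (2·2·√3·2) = 0/13.86 = 0, so ∠HLJ = 90°.

Therefore, the measure of angle ∠HLJ = 90°.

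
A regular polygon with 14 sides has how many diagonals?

Total line segments between 14 vertices = C(14,2) = 91.
Subtract the 14 sides: 91 - 14 = 77 diagonals.

77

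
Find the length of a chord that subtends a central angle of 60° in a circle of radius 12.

Chord = 2(12) sin(30°) = 12

12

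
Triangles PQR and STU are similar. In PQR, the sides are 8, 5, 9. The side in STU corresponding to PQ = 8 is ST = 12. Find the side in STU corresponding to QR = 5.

Since the triangles are similar, the ratio of corresponding sides is constant.
Scale factor k = ST / PQ = 12 / 8 = 3/2
TU = k * QR = 3/2 * 5 = 15/2

15/2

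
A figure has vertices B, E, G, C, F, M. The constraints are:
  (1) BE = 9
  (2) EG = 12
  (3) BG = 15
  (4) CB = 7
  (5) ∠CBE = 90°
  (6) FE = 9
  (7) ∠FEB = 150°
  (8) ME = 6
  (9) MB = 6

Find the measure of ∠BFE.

Step 1: By the law of cosines on triangle FEB: FB² = 9² + 9² − 2·9·9·cos(150°) = 302.3, so FB ≈ 17.39.
Step 2: By the inverse law of cosines on triangle BFE: cos(∠BFE) = (17.39² + 9² − 9²) / (2·17.39·9) = 302.3/312.96 = 0.9659, so ∠BFE = 15°.

Therefore, the measure of angle ∠BFE = 15°.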